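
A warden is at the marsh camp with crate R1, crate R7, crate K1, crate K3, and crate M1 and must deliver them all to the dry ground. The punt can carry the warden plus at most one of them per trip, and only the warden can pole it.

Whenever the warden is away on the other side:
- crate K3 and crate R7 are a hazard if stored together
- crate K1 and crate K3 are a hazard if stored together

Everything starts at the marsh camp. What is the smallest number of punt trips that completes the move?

11

Counting alone: the warden can take at most 1 across per trip to the dry ground, so moving all 5 needs at least 5 loaded trips out, with a return between consecutive ones — at least 9 crossings.
The safety rule pushes this higher. Following every safe sequence of crossings, the most of the 5 that can be at the dry ground as the punt arrives there on crossing 9 is 4 — never all 5.
So no plan with fewer than 11 crossings exists, and this one achieves 11:
1. Warden goes to the dry ground with crate K3.  [the marsh camp: crate K1, crate M1, crate R1, crate R7 | the dry ground: crate K3]
2. Warden goes back to the marsh camp alone.  [the marsh camp: crate K1, crate M1, crate R1, crate R7 | the dry ground: crate K3]
3. Warden goes to the dry ground with crate R1.  [the marsh camp: crate K1, crate M1, crate R7 | the dry ground: crate K3, crate R1]
4. Warden goes back to the marsh camp alone.  [the marsh camp: crate K1, crate M1, crate R7 | the dry ground: crate K3, crate R1]
5. Warden goes to the dry ground with crate R7.  [the marsh camp: crate K1, crate M1 | the dry ground: crate K3, crate R1, crate R7]
6. Warden goes back to the marsh camp with crate K3.  [the marsh camp: crate K1, crate K3, crate M1 | the dry ground: crate R1, crate R7]
7. Warden goes to the dry ground with crate K1.  [the marsh camp: crate K3, crate M1 | the dry ground: crate K1, crate R1, crate R7]
8. Warden goes back to the marsh camp alone.  [the marsh camp: crate K3, crate M1 | the dry ground: crate K1, crate R1, crate R7]
9. Warden goes to the dry ground with crate M1.  [the marsh camp: crate K3 | the dry ground: crate K1, crate M1, crate R1, crate R7]
10. Warden goes back to the marsh camp alone.  [the marsh camp: crate K3 | the dry ground: crate K1, crate M1, crate R1, crate R7]
11. Warden goes to the dry ground with crate K3.  [the marsh camp: — | the dry ground: crate K1, crate K3, crate M1, crate R1, crate R7]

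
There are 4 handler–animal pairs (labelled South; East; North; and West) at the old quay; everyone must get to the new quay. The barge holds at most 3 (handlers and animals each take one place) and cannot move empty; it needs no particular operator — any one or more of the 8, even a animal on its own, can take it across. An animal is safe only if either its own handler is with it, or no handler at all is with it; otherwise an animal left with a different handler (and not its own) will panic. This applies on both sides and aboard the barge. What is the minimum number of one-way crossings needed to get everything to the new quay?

9

Counting alone: each trip to the new quay takes at most 3 across and each return brings at least 1 back, so after t trips out (and t−1 returns) at most 3t − (t−1) of the 8 are across; that first reaches 8 at t = 4, so at least 7 crossings are needed.
The safety rule pushes this higher. Following every safe sequence of crossings, the most of the 8 that can be at the new quay as the barge arrives there on crossing 7 is 7 — never all 8.
So no plan with fewer than 9 crossings exists, and this one achieves 9:
1. animal South and handler South cross → the new quay.
2. handler South crosses ← the old quay.
3. animal East, handler East, and handler South cross → the new quay.
4. animal South and handler South cross ← the old quay.
5. handler North, handler South, and handler West cross → the new quay.
6. animal East crosses ← the old quay.
7. animal East and animal South cross → the new quay.
8. animal South crosses ← the old quay.
9. animal North, animal South, and animal West cross → the new quay.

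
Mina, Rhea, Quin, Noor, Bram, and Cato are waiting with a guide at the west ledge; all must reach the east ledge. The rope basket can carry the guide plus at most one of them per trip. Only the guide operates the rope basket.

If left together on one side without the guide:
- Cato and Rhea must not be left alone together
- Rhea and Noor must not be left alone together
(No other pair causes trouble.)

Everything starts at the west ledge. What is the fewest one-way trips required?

13

Counting alone: the guide can take at most 1 across per trip to the east ledge, so moving all 6 needs at least 6 loaded trips out, with a return between consecutive ones — at least 11 crossings.
The safety rule pushes this higher. Following every safe sequence of crossings, the most of the 6 that can be at the east ledge as the rope basket arrives there on crossing 11 is 5 — never all 6.
So no plan with fewer than 13 crossings exists, and this one achieves 13:
1. Guide goes to the east ledge with Rhea.
2. Guide goes back to the west ledge alone.
3. Guide goes to the east ledge with Mina.
4. Guide goes back to the west ledge alone.
5. Guide goes to the east ledge with Quin.
6. Guide goes back to the west ledge alone.
7. Guide goes to the east ledge with Noor.
8. Guide goes back to the west ledge with Rhea.
9. Guide goes to the east ledge with Cato.
10. Guide goes back to the west ledge alone.
11. Guide goes to the east ledge with Bram.
12. Guide goes back to the west ledge alone.
13. Guide goes to the east ledge with Rhea.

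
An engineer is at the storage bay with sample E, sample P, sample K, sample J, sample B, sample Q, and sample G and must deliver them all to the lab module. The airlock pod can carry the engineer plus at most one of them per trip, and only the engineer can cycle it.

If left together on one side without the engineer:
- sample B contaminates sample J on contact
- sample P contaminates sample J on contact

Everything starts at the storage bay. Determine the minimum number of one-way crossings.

Counting alone: the engineer can take at most 1 across per trip to the lab module, so moving all 7 needs at least 7 loaded trips out, with a return between consecutive ones — at least 13 crossings.
The safety rule pushes this higher. Following every safe sequence of crossings, the most of the 7 that can be at the lab module as the airlock pod arrives there on crossing 13 is 6 — never all 7.
So no plan with fewer than 15 crossings exists, and this one achieves 15:
1. Engineer goes to the lab module with sample J.
2. Engineer goes back to the storage bay alone.
3. Engineer goes to the lab module with sample E.
4. Engineer goes back to the storage bay alone.
5. Engineer goes to the lab module with sample P.
6. Engineer goes back to the storage bay with sample J.
7. Engineer goes to the lab module with sample B.
8. Engineer goes back to the storage bay alone.
9. Engineer goes to the lab module with sample K.
10. Engineer goes back to the storage bay alone.
11. Engineer goes to the lab module with sample Q.
12. Engineer goes back to the storage bay alone.
13. Engineer goes to the lab module with sample G.
14. Engineer goes back to the storage bay alone.
15. Engineer goes to the lab module with sample J.

15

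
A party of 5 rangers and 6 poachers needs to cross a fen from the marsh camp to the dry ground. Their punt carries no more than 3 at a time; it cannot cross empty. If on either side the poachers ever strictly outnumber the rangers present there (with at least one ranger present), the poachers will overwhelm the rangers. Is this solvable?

No

The poachers already outnumber the rangers at the marsh camp before anyone moves, so the starting position itself is disallowed.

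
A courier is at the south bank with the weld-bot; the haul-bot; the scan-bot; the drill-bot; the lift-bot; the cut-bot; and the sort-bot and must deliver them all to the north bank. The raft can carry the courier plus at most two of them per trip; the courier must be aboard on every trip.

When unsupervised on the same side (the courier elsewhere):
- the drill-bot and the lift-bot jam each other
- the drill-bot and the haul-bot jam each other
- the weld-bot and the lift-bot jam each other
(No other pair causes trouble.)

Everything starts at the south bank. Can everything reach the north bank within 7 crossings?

Yes — this plan uses 7 crossings (≤ 7):
1. Courier goes to the north bank with the drill-bot and the weld-bot.  [the south bank: the cut-bot, the haul-bot, the lift-bot, the scan-bot, the sort-bot | the north bank: the drill-bot, the weld-bot]
2. Courier goes back to the south bank alone.  [the south bank: the cut-bot, the haul-bot, the lift-bot, the scan-bot, the sort-bot | the north bank: the drill-bot, the weld-bot]
3. Courier goes to the north bank with the scan-bot.  [the south bank: the cut-bot, the haul-bot, the lift-bot, the sort-bot | the north bank: the drill-bot, the scan-bot, the weld-bot]
4. Courier goes back to the south bank alone.  [the south bank: the cut-bot, the haul-bot, the lift-bot, the sort-bot | the north bank: the drill-bot, the scan-bot, the weld-bot]
5. Courier goes to the north bank with the cut-bot and the sort-bot.  [the south bank: the haul-bot, the lift-bot | the north bank: the cut-bot, the drill-bot, the scan-bot, the sort-bot, the weld-bot]
6. Courier goes back to the south bank alone.  [the south bank: the haul-bot, the lift-bot | the north bank: the cut-bot, the drill-bot, the scan-bot, the sort-bot, the weld-bot]
7. Courier goes to the north bank with the haul-bot and the lift-bot.  [the south bank: — | the north bank: the cut-bot, the drill-bot, the haul-bot, the lift-bot, the scan-bot, the sort-bot, the weld-bot]

Yes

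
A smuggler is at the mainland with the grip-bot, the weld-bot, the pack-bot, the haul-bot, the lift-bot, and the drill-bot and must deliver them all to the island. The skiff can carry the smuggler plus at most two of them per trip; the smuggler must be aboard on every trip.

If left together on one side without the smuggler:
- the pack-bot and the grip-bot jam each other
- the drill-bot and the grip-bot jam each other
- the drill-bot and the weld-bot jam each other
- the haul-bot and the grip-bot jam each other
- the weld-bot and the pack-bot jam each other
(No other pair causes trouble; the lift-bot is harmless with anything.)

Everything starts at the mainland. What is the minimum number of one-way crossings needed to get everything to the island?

7

Counting alone: the smuggler can take at most 2 across per trip to the island, so moving all 6 needs at least 3 loaded trips out, with a return between consecutive ones — at least 5 crossings.
The safety rule pushes this higher. Following every safe sequence of crossings, the most of the 6 that can be at the island as the skiff arrives there on crossing 5 is 5 — never all 6.
So no plan with fewer than 7 crossings exists, and this one achieves 7:
1. Smuggler goes to the island with the grip-bot and the weld-bot.  [the mainland: the drill-bot, the haul-bot, the lift-bot, the pack-bot | the island: the grip-bot, the weld-bot]
2. Smuggler goes back to the mainland alone.  [the mainland: the drill-bot, the haul-bot, the lift-bot, the pack-bot | the island: the grip-bot, the weld-bot]
3. Smuggler goes to the island with the haul-bot and the pack-bot.  [the mainland: the drill-bot, the lift-bot | the island: the grip-bot, the haul-bot, the pack-bot, the weld-bot]
4. Smuggler goes back to the mainland with the grip-bot and the weld-bot.  [the mainland: the drill-bot, the grip-bot, the lift-bot, the weld-bot | the island: the haul-bot, the pack-bot]
5. Smuggler goes to the island with the drill-bot and the lift-bot.  [the mainland: the grip-bot, the weld-bot | the island: the drill-bot, the haul-bot, the lift-bot, the pack-bot]
6. Smuggler goes back to the mainland alone.  [the mainland: the grip-bot, the weld-bot | the island: the drill-bot, the haul-bot, the lift-bot, the pack-bot]
7. Smuggler goes to the island with the grip-bot and the weld-bot.  [the mainland: — | the island: the drill-bot, the grip-bot, the haul-bot, the lift-bot, the pack-bot, the weld-bot]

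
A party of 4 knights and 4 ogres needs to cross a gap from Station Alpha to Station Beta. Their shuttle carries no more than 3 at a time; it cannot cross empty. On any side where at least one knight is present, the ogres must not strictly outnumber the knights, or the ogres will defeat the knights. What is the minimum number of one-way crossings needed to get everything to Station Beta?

Counting alone: each trip to Station Beta takes at most 3 across and each return brings at least 1 back, so after t trips out (and t−1 returns) at most 3t − (t−1) of the 8 are across; that first reaches 8 at t = 4, so at least 7 crossings are needed.
The safety rule pushes this higher. Following every safe sequence of crossings, the most of the 8 that can be at Station Beta as the shuttle arrives there on crossing 7 is 7 — never all 8.
So no plan with fewer than 9 crossings exists, and this one achieves 9:
1. 2 ogres → Station Beta.  (Station Alpha: 4K 2O; Station Beta: 0K 2O)
2. 1 ogre ← Station Alpha.  (Station Alpha: 4K 3O; Station Beta: 0K 1O)
3. 3 ogres → Station Beta.  (Station Alpha: 4K 0O; Station Beta: 0K 4O)
4. 1 ogre ← Station Alpha.  (Station Alpha: 4K 1O; Station Beta: 0K 3O)
5. 3 knights → Station Beta.  (Station Alpha: 1K 1O; Station Beta: 3K 3O)
6. 1 knight and 1 ogre ← Station Alpha.  (Station Alpha: 2K 2O; Station Beta: 2K 2O)
7. 2 knights → Station Beta.  (Station Alpha: 0K 2O; Station Beta: 4K 2O)
8. 1 ogre ← Station Alpha.  (Station Alpha: 0K 3O; Station Beta: 4K 1O)
9. 3 ogres → Station Beta.  (Station Alpha: 0K 0O; Station Beta: 4K 4O)

9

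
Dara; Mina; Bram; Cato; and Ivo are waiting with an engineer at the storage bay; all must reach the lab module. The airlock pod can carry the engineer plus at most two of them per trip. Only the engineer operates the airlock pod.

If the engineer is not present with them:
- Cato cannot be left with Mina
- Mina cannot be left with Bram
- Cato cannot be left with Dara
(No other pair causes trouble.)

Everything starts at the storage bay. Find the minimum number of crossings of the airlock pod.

Counting alone: the engineer can take at most 2 across per trip to the lab module, so moving all 5 needs at least 3 loaded trips out, with a return between consecutive ones — at least 5 crossings.
The plan below uses exactly 5 crossings, so it is optimal:
1. Engineer goes to the lab module with Dara and Mina.  [the storage bay: Bram, Cato, Ivo | the lab module: Dara, Mina]
2. Engineer goes back to the storage bay alone.  [the storage bay: Bram, Cato, Ivo | the lab module: Dara, Mina]
3. Engineer goes to the lab module with Ivo.  [the storage bay: Bram, Cato | the lab module: Dara, Ivo, Mina]
4. Engineer goes back to the storage bay alone.  [the storage bay: Bram, Cato | the lab module: Dara, Ivo, Mina]
5. Engineer goes to the lab module with Bram and Cato.  [the storage bay: — | the lab module: Bram, Cato, Dara, Ivo, Mina]

5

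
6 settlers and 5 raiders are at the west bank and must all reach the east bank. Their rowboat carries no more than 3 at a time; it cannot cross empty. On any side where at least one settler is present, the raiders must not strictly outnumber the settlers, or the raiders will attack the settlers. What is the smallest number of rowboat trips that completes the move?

Counting alone: each trip to the east bank takes at most 3 across and each return brings at least 1 back, so after t trips out (and t−1 returns) at most 3t − (t−1) of the 11 are across; that first reaches 11 at t = 5, so at least 9 crossings are needed.
The plan below uses exactly 9 crossings, so it is optimal:
1. 3 raiders → the east bank.  (the west bank: 6S 2R; the east bank: 0S 3R)
2. 1 raider ← the west bank.  (the west bank: 6S 3R; the east bank: 0S 2R)
3. 3 settlers → the east bank.  (the west bank: 3S 3R; the east bank: 3S 2R)
4. 1 settler ← the west bank.  (the west bank: 4S 3R; the east bank: 2S 2R)
5. 2 settlers and 1 raider → the east bank.  (the west bank: 2S 2R; the east bank: 4S 3R)
6. 1 settler ← the west bank.  (the west bank: 3S 2R; the east bank: 3S 3R)
7. 2 settlers and 1 raider → the east bank.  (the west bank: 1S 1R; the east bank: 5S 4R)
8. 1 settler ← the west bank.  (the west bank: 2S 1R; the east bank: 4S 4R)
9. 2 settlers and 1 raider → the east bank.  (the west bank: 0S 0R; the east bank: 6S 5R)

9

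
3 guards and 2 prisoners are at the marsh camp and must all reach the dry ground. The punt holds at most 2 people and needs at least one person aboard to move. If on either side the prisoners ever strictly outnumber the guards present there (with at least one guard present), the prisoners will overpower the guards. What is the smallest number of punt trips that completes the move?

7

Counting alone: each trip to the dry ground takes at most 2 across and each return brings at least 1 back, so after t trips out (and t−1 returns) at most 2t − (t−1) of the 5 are across; that first reaches 5 at t = 4, so at least 7 crossings are needed.
The plan below uses exactly 7 crossings, so it is optimal:
1. 2 prisoners → the dry ground.  (the marsh camp: 3G 0P; the dry ground: 0G 2P)
2. 1 prisoner ← the marsh camp.  (the marsh camp: 3G 1P; the dry ground: 0G 1P)
3. 2 guards → the dry ground.  (the marsh camp: 1G 1P; the dry ground: 2G 1P)
4. 1 guard ← the marsh camp.  (the marsh camp: 2G 1P; the dry ground: 1G 1P)
5. 1 guard and 1 prisoner → the dry ground.  (the marsh camp: 1G 0P; the dry ground: 2G 2P)
6. 1 prisoner ← the marsh camp.  (the marsh camp: 1G 1P; the dry ground: 2G 1P)
7. 1 guard and 1 prisoner → the dry ground.  (the marsh camp: 0G 0P; the dry ground: 3G 2P)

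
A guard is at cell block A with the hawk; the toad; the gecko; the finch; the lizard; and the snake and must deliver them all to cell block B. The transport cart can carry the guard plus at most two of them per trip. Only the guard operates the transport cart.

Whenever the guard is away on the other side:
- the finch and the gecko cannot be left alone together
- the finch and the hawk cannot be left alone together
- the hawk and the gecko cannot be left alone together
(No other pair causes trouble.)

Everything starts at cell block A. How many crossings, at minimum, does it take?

Counting alone: the guard can take at most 2 across per trip to cell block B, so moving all 6 needs at least 3 loaded trips out, with a return between consecutive ones — at least 5 crossings.
The safety rule pushes this higher. Following every safe sequence of crossings, the most of the 6 that can be at cell block B as the transport cart arrives there on crossings 5, 7 is 4, 5 respectively — never all 6.
So no plan with fewer than 9 crossings exists, and this one achieves 9:
1. Guard goes to cell block B with the gecko and the hawk.  [cell block A: the finch, the lizard, the snake, the toad | cell block B: the gecko, the hawk]
2. Guard goes back to cell block A with the hawk.  [cell block A: the finch, the hawk, the lizard, the snake, the toad | cell block B: the gecko]
3. Guard goes to cell block B with the hawk and the toad.  [cell block A: the finch, the lizard, the snake | cell block B: the gecko, the hawk, the toad]
4. Guard goes back to cell block A with the hawk.  [cell block A: the finch, the hawk, the lizard, the snake | cell block B: the gecko, the toad]
5. Guard goes to cell block B with the hawk and the lizard.  [cell block A: the finch, the snake | cell block B: the gecko, the hawk, the lizard, the toad]
6. Guard goes back to cell block A with the hawk.  [cell block A: the finch, the hawk, the snake | cell block B: the gecko, the lizard, the toad]
7. Guard goes to cell block B with the hawk and the snake.  [cell block A: the finch | cell block B: the gecko, the hawk, the lizard, the snake, the toad]
8. Guard goes back to cell block A with the hawk.  [cell block A: the finch, the hawk | cell block B: the gecko, the lizard, the snake, the toad]
9. Guard goes to cell block B with the finch and the hawk.  [cell block A: — | cell block B: the finch, the gecko, the hawk, the lizard, the snake, the toad]

9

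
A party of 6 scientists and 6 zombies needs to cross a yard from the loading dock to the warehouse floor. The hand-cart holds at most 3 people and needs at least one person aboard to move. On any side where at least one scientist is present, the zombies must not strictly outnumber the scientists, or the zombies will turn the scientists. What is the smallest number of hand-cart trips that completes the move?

Following every safe sequence of crossings from the start, the most of the 12 that can be at the warehouse floor as the hand-cart arrives there on crossings 1, 3, 5 is 3, 5, 6 respectively; the best ever achieved is 6 of 12.
From crossing 7 on, no configuration arises that was not already reachable earlier: only 17 distinct safe configurations (who is on which side, and where the hand-cart is) can ever be reached, none of them has everyone across, and every continuation just revisits them. They are: 0 scientists + 0 zombies across (hand-cart back at the start); 0 scientists + 1 zombie across (hand-cart there); 0 scientists + 1 zombie across (hand-cart back at the start); 0 scientists + 2 zombies across (hand-cart there); 0 scientists + 2 zombies across (hand-cart back at the start); 0 scientists + 3 zombies across (hand-cart there); 0 scientists + 3 zombies across (hand-cart back at the start); 0 scientists + 4 zombies across (hand-cart there); 0 scientists + 4 zombies across (hand-cart back at the start); 0 scientists + 5 zombies across (hand-cart there); 0 scientists + 5 zombies across (hand-cart back at the start); 0 scientists + 6 zombies across (hand-cart there); 1 scientist + 1 zombie across (hand-cart there); 1 scientist + 1 zombie across (hand-cart back at the start); 2 scientists + 2 zombies across (hand-cart there); 2 scientists + 2 zombies across (hand-cart back at the start); 3 scientists + 3 zombies across (hand-cart there). So no valid plan exists.

impossible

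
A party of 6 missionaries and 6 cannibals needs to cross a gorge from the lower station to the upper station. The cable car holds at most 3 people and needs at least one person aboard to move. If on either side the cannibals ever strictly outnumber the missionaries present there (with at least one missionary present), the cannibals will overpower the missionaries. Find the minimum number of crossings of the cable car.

impossible

Following every safe sequence of crossings from the start, the most of the 12 that can be at the upper station as the cable car arrives there on crossings 1, 3, 5 is 3, 5, 6 respectively; the best ever achieved is 6 of 12.
From crossing 7 on, no configuration arises that was not already reachable earlier: only 17 distinct safe configurations (who is on which side, and where the cable car is) can ever be reached, none of them has everyone across, and every continuation just revisits them. They are: 0 missionaries + 0 cannibals across (cable car back at the start); 0 missionaries + 1 cannibal across (cable car there); 0 missionaries + 1 cannibal across (cable car back at the start); 0 missionaries + 2 cannibals across (cable car there); 0 missionaries + 2 cannibals across (cable car back at the start); 0 missionaries + 3 cannibals across (cable car there); 0 missionaries + 3 cannibals across (cable car back at the start); 0 missionaries + 4 cannibals across (cable car there); 0 missionaries + 4 cannibals across (cable car back at the start); 0 missionaries + 5 cannibals across (cable car there); 0 missionaries + 5 cannibals across (cable car back at the start); 0 missionaries + 6 cannibals across (cable car there); 1 missionary + 1 cannibal across (cable car there); 1 missionary + 1 cannibal across (cable car back at the start); 2 missionaries + 2 cannibals across (cable car there); 2 missionaries + 2 cannibals across (cable car back at the start); 3 missionaries + 3 cannibals across (cable car there). So no valid plan exists.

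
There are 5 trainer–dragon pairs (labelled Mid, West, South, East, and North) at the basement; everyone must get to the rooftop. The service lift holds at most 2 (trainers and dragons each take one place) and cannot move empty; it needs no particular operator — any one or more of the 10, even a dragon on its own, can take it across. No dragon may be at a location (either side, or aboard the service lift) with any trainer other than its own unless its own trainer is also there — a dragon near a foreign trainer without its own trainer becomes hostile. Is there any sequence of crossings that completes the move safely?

No

Following every safe sequence of crossings from the start, the most of the 10 that can be at the rooftop as the service lift arrives there on crossings 1, 3, 5, 7 is 2, 3, 4, 5 respectively; the best ever achieved is 5 of 10.
From crossing 9 on, no configuration arises that was not already reachable earlier: only 82 distinct safe configurations (who is on which side, and where the service lift is) can ever be reached, none of them has everyone across, and every continuation just revisits them. So no valid plan exists.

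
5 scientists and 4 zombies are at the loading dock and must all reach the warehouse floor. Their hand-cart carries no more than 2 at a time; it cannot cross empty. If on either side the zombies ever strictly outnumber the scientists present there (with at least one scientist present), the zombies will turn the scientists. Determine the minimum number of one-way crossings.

Counting alone: each trip to the warehouse floor takes at most 2 across and each return brings at least 1 back, so after t trips out (and t−1 returns) at most 2t − (t−1) of the 9 are across; that first reaches 9 at t = 8, so at least 15 crossings are needed.
The plan below uses exactly 15 crossings, so it is optimal:
1. 2 zombies → the warehouse floor.  (the loading dock: 5S 2Z; the warehouse floor: 0S 2Z)
2. 1 zombie ← the loading dock.  (the loading dock: 5S 3Z; the warehouse floor: 0S 1Z)
3. 2 zombies → the warehouse floor.  (the loading dock: 5S 1Z; the warehouse floor: 0S 3Z)
4. 1 zombie ← the loading dock.  (the loading dock: 5S 2Z; the warehouse floor: 0S 2Z)
5. 2 scientists → the warehouse floor.  (the loading dock: 3S 2Z; the warehouse floor: 2S 2Z)
6. 1 zombie ← the loading dock.  (the loading dock: 3S 3Z; the warehouse floor: 2S 1Z)
7. 1 scientist and 1 zombie → the warehouse floor.  (the loading dock: 2S 2Z; the warehouse floor: 3S 2Z)
8. 1 scientist ← the loading dock.  (the loading dock: 3S 2Z; the warehouse floor: 2S 2Z)
9. 1 scientist and 1 zombie → the warehouse floor.  (the loading dock: 2S 1Z; the warehouse floor: 3S 3Z)
10. 1 zombie ← the loading dock.  (the loading dock: 2S 2Z; the warehouse floor: 3S 2Z)
11. 1 scientist and 1 zombie → the warehouse floor.  (the loading dock: 1S 1Z; the warehouse floor: 4S 3Z)
12. 1 scientist ← the loading dock.  (the loading dock: 2S 1Z; the warehouse floor: 3S 3Z)
13. 1 scientist and 1 zombie → the warehouse floor.  (the loading dock: 1S 0Z; the warehouse floor: 4S 4Z)
14. 1 zombie ← the loading dock.  (the loading dock: 1S 1Z; the warehouse floor: 4S 3Z)
15. 1 scientist and 1 zombie → the warehouse floor.  (the loading dock: 0S 0Z; the warehouse floor: 5S 4Z)

15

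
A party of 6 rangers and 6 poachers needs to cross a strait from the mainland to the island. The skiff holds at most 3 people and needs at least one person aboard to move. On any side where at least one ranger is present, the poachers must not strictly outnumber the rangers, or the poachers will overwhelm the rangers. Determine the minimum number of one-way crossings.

Following every safe sequence of crossings from the start, the most of the 12 that can be at the island as the skiff arrives there on crossings 1, 3, 5 is 3, 5, 6 respectively; the best ever achieved is 6 of 12.
From crossing 7 on, no configuration arises that was not already reachable earlier: only 17 distinct safe configurations (who is on which side, and where the skiff is) can ever be reached, none of them has everyone across, and every continuation just revisits them. They are: 0 rangers + 0 poachers across (skiff back at the start); 0 rangers + 1 poacher across (skiff there); 0 rangers + 1 poacher across (skiff back at the start); 0 rangers + 2 poachers across (skiff there); 0 rangers + 2 poachers across (skiff back at the start); 0 rangers + 3 poachers across (skiff there); 0 rangers + 3 poachers across (skiff back at the start); 0 rangers + 4 poachers across (skiff there); 0 rangers + 4 poachers across (skiff back at the start); 0 rangers + 5 poachers across (skiff there); 0 rangers + 5 poachers across (skiff back at the start); 0 rangers + 6 poachers across (skiff there); 1 ranger + 1 poacher across (skiff there); 1 ranger + 1 poacher across (skiff back at the start); 2 rangers + 2 poachers across (skiff there); 2 rangers + 2 poachers across (skiff back at the start); 3 rangers + 3 poachers across (skiff there). So no valid plan exists.

impossible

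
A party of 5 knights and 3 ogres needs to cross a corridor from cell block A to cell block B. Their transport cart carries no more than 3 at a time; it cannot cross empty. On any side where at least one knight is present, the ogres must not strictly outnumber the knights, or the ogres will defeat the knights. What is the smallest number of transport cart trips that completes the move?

Counting alone: each trip to cell block B takes at most 3 across and each return brings at least 1 back, so after t trips out (and t−1 returns) at most 3t − (t−1) of the 8 are across; that first reaches 8 at t = 4, so at least 7 crossings are needed.
The plan below uses exactly 7 crossings, so it is optimal:
1. 2 ogres → cell block B.  (cell block A: 5K 1O; cell block B: 0K 2O)
2. 1 ogre ← cell block A.  (cell block A: 5K 2O; cell block B: 0K 1O)
3. 2 knights and 1 ogre → cell block B.  (cell block A: 3K 1O; cell block B: 2K 2O)
4. 1 ogre ← cell block A.  (cell block A: 3K 2O; cell block B: 2K 1O)
5. 1 knight and 2 ogres → cell block B.  (cell block A: 2K 0O; cell block B: 3K 3O)
6. 1 ogre ← cell block A.  (cell block A: 2K 1O; cell block B: 3K 2O)
7. 2 knights and 1 ogre → cell block B.  (cell block A: 0K 0O; cell block B: 5K 3O)

7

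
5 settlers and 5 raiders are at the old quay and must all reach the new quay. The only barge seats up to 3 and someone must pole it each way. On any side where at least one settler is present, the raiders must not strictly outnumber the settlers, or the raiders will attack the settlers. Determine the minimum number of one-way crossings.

11

Counting alone: each trip to the new quay takes at most 3 across and each return brings at least 1 back, so after t trips out (and t−1 returns) at most 3t − (t−1) of the 10 are across; that first reaches 10 at t = 5, so at least 9 crossings are needed.
The safety rule pushes this higher. Following every safe sequence of crossings, the most of the 10 that can be at the new quay as the barge arrives there on crossing 9 is 9 — never all 10.
So no plan with fewer than 11 crossings exists, and this one achieves 11:
1. 2 raiders → the new quay.  (the old quay: 5S 3R; the new quay: 0S 2R)
2. 1 raider ← the old quay.  (the old quay: 5S 4R; the new quay: 0S 1R)
3. 3 raiders → the new quay.  (the old quay: 5S 1R; the new quay: 0S 4R)
4. 1 raider ← the old quay.  (the old quay: 5S 2R; the new quay: 0S 3R)
5. 3 settlers → the new quay.  (the old quay: 2S 2R; the new quay: 3S 3R)
6. 1 settler and 1 raider ← the old quay.  (the old quay: 3S 3R; the new quay: 2S 2R)
7. 3 settlers → the new quay.  (the old quay: 0S 3R; the new quay: 5S 2R)
8. 1 raider ← the old quay.  (the old quay: 0S 4R; the new quay: 5S 1R)
9. 2 raiders → the new quay.  (the old quay: 0S 2R; the new quay: 5S 3R)
10. 1 raider ← the old quay.  (the old quay: 0S 3R; the new quay: 5S 2R)
11. 3 raiders → the new quay.  (the old quay: 0S 0R; the new quay: 5S 5R)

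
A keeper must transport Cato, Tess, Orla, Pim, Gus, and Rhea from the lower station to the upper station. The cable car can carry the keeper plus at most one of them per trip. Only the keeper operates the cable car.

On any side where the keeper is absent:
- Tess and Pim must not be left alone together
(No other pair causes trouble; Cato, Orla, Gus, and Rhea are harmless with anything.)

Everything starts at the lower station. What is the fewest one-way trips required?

Counting alone: the keeper can take at most 1 across per trip to the upper station, so moving all 6 needs at least 6 loaded trips out, with a return between consecutive ones — at least 11 crossings.
The plan below uses exactly 11 crossings, so it is optimal:
1. Keeper goes to the upper station with Tess.
2. Keeper goes back to the lower station alone.
3. Keeper goes to the upper station with Cato.
4. Keeper goes back to the lower station alone.
5. Keeper goes to the upper station with Orla.
6. Keeper goes back to the lower station alone.
7. Keeper goes to the upper station with Gus.
8. Keeper goes back to the lower station alone.
9. Keeper goes to the upper station with Rhea.
10. Keeper goes back to the lower station alone.
11. Keeper goes to the upper station with Pim.

11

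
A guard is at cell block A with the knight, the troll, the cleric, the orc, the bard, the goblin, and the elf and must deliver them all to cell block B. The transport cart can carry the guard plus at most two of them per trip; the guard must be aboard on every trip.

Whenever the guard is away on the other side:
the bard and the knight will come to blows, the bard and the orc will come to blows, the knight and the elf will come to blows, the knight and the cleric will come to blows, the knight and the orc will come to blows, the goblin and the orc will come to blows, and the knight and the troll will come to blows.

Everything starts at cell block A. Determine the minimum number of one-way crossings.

11

Counting alone: the guard can take at most 2 across per trip to cell block B, so moving all 7 needs at least 4 loaded trips out, with a return between consecutive ones — at least 7 crossings.
The safety rule pushes this higher. Following every safe sequence of crossings, the most of the 7 that can be at cell block B as the transport cart arrives there on crossings 7, 9 is 5, 6 respectively — never all 7.
So no plan with fewer than 11 crossings exists, and this one achieves 11:
1. Guard goes to cell block B with the knight and the orc.
2. Guard goes back to cell block A with the knight.
3. Guard goes to cell block B with the knight and the troll.
4. Guard goes back to cell block A with the knight.
5. Guard goes to cell block B with the cleric and the knight.
6. Guard goes back to cell block A with the knight.
7. Guard goes to cell block B with the elf and the knight.
8. Guard goes back to cell block A with the knight.
9. Guard goes to cell block B with the bard and the goblin.
10. Guard goes back to cell block A with the orc.
11. Guard goes to cell block B with the knight and the orc.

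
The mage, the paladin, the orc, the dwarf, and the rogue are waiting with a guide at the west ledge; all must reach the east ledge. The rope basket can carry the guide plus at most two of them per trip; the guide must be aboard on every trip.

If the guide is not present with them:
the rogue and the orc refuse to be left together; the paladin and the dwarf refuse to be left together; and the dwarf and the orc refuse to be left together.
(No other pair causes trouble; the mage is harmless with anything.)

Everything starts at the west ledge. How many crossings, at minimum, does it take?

5

Counting alone: the guide can take at most 2 across per trip to the east ledge, so moving all 5 needs at least 3 loaded trips out, with a return between consecutive ones — at least 5 crossings.
The plan below uses exactly 5 crossings, so it is optimal:
1. Guide goes to the east ledge with the orc and the paladin.
2. Guide goes back to the west ledge alone.
3. Guide goes to the east ledge with the mage.
4. Guide goes back to the west ledge alone.
5. Guide goes to the east ledge with the dwarf and the rogue.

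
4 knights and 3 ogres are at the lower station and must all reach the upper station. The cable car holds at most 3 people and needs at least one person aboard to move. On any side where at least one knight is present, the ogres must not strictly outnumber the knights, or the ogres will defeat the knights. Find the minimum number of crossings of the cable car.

Counting alone: each trip to the upper station takes at most 3 across and each return brings at least 1 back, so after t trips out (and t−1 returns) at most 3t − (t−1) of the 7 are across; that first reaches 7 at t = 3, so at least 5 crossings are needed.
The plan below uses exactly 5 crossings, so it is optimal:
1. 3 ogres → the upper station.  (the lower station: 4K 0O; the upper station: 0K 3O)
2. 1 ogre ← the lower station.  (the lower station: 4K 1O; the upper station: 0K 2O)
3. 3 knights → the upper station.  (the lower station: 1K 1O; the upper station: 3K 2O)
4. 1 knight ← the lower station.  (the lower station: 2K 1O; the upper station: 2K 2O)
5. 2 knights and 1 ogre → the upper station.  (the lower station: 0K 0O; the upper station: 4K 3O)

5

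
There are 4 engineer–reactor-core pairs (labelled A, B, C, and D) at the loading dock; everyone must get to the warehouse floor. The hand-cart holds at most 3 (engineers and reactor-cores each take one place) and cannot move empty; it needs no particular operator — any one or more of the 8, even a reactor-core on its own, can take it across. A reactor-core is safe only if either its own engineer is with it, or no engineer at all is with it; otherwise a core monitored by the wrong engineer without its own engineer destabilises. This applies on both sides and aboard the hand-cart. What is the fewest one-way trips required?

9

Counting alone: each trip to the warehouse floor takes at most 3 across and each return brings at least 1 back, so after t trips out (and t−1 returns) at most 3t − (t−1) of the 8 are across; that first reaches 8 at t = 4, so at least 7 crossings are needed.
The safety rule pushes this higher. Following every safe sequence of crossings, the most of the 8 that can be at the warehouse floor as the hand-cart arrives there on crossing 7 is 7 — never all 8.
So no plan with fewer than 9 crossings exists, and this one achieves 9:
1. engineer A and reactor-core A cross → the warehouse floor.
2. engineer A crosses ← the loading dock.
3. engineer A, engineer B, and reactor-core B cross → the warehouse floor.
4. engineer A and reactor-core A cross ← the loading dock.
5. engineer A, engineer C, and engineer D cross → the warehouse floor.
6. reactor-core B crosses ← the loading dock.
7. reactor-core A and reactor-core B cross → the warehouse floor.
8. reactor-core A crosses ← the loading dock.
9. reactor-core A, reactor-core C, and reactor-core D cross → the warehouse floor.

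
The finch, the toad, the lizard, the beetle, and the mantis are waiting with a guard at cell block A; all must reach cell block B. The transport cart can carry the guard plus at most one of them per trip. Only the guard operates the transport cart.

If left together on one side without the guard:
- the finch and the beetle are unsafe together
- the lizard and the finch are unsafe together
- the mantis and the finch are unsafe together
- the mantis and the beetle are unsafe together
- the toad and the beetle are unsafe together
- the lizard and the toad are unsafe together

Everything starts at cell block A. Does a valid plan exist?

Whatever the first load, the items left behind include a forbidden pair without the guard. No opening move is safe, so no plan exists.

No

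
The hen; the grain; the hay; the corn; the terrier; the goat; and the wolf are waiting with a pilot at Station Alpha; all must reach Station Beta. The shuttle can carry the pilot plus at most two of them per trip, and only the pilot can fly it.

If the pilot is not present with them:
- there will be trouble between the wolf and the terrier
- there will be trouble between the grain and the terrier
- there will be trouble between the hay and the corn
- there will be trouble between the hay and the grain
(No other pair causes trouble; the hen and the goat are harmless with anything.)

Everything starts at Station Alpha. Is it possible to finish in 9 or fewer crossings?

Yes

Yes — this plan uses 9 crossings (≤ 9):
1. Pilot goes to Station Beta with the hay and the terrier.  [Station Alpha: the corn, the goat, the grain, the hen, the wolf | Station Beta: the hay, the terrier]
2. Pilot goes back to Station Alpha alone.  [Station Alpha: the corn, the goat, the grain, the hen, the wolf | Station Beta: the hay, the terrier]
3. Pilot goes to Station Beta with the hen.  [Station Alpha: the corn, the goat, the grain, the wolf | Station Beta: the hay, the hen, the terrier]
4. Pilot goes back to Station Alpha alone.  [Station Alpha: the corn, the goat, the grain, the wolf | Station Beta: the hay, the hen, the terrier]
5. Pilot goes to Station Beta with the corn and the grain.  [Station Alpha: the goat, the wolf | Station Beta: the corn, the grain, the hay, the hen, the terrier]
6. Pilot goes back to Station Alpha with the hay and the terrier.  [Station Alpha: the goat, the hay, the terrier, the wolf | Station Beta: the corn, the grain, the hen]
7. Pilot goes to Station Beta with the goat and the wolf.  [Station Alpha: the hay, the terrier | Station Beta: the corn, the goat, the grain, the hen, the wolf]
8. Pilot goes back to Station Alpha alone.  [Station Alpha: the hay, the terrier | Station Beta: the corn, the goat, the grain, the hen, the wolf]
9. Pilot goes to Station Beta with the hay and the terrier.  [Station Alpha: — | Station Beta: the corn, the goat, the grain, the hay, the hen, the terrier, the wolf]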